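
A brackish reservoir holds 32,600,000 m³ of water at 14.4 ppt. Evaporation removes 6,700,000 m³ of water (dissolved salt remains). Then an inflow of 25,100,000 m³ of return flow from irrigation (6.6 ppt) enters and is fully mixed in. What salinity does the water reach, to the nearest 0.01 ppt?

12.45 ppt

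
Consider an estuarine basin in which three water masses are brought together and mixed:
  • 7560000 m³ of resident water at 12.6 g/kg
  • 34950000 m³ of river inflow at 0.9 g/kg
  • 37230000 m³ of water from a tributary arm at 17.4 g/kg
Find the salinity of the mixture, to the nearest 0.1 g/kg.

Weighted by volume,
salt = 7,560,000×12.6 + 34,950,000×0.9 + 37,230,000×17.4 = 95,256,000 + 31,455,000 + 647,802,000 = 774,513,000
volume = 7,560,000 + 34,950,000 + 37,230,000 = 79,740,000 m³
S = 774,513,000 / 79,740,000 = 9.713 g/kg

9.7 g/kg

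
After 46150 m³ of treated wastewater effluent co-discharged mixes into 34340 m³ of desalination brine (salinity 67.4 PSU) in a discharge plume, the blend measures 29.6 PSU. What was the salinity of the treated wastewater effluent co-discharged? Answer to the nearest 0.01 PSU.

1.47 PSU

Salt balance: 34,340×67.4 + 46,150×S = 80,490×29.6
2,314,516 + 46,150·S = 2,382,504
S = (2,382,504 − 2,314,516) / 46,150 = 1.4732 PSU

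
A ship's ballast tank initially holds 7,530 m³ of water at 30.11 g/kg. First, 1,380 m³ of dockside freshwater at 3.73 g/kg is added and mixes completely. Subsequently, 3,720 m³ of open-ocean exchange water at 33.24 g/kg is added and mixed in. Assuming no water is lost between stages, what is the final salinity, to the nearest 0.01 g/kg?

28.15 g/kg

Weighted by volume,
Initial salt = 7,530×30.11 = 226,728.3
After stage 1: salt = 226,728.3 + 1,380×3.73 = 231,875.7; volume = 8,910 m³; S = 26.024 g/kg
After stage 2: salt = 231,875.7 + 3,720×33.24 = 355,528.5; volume = 12,630 m³
S = 355,528.5 / 12,630 = 28.1495 g/kg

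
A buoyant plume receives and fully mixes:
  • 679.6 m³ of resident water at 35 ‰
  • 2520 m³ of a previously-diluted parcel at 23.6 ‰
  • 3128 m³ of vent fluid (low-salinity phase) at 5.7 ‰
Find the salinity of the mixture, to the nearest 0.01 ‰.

Weighted by volume,
salt = 679.6×35 + 2,520×23.6 + 3,128×5.7 = 23,786 + 59,472 + 17,829.6 = 101,087.6
volume = 679.6 + 2,520 + 3,128 = 6,327.6 m³
S = 101,087.6 / 6,327.6 = 15.9757 ‰

15.98 ‰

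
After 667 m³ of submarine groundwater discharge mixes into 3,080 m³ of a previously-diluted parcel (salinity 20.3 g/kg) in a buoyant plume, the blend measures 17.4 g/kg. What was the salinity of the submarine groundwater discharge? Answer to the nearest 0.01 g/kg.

Salt balance: 3,080×20.3 + 667×S = 3,747×17.4
62,524 + 667·S = 65,197.8
S = (65,197.8 − 62,524) / 667 = 4.0087 g/kg

4.01 g/kg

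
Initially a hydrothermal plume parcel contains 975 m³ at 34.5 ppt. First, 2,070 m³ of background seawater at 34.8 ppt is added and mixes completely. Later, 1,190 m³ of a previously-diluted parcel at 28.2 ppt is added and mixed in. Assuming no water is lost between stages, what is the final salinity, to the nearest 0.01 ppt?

32.88 ppt

Mass of salt is conserved:
Initial salt = 975×34.5 = 33,637.5
After stage 1: salt = 33,637.5 + 2,070×34.8 = 105,673.5; volume = 3,045 m³; S = 34.704 ppt
After stage 2: salt = 105,673.5 + 1,190×28.2 = 139,231.5; volume = 4,235 m³
S = 139,231.5 / 4,235 = 32.8764 ppt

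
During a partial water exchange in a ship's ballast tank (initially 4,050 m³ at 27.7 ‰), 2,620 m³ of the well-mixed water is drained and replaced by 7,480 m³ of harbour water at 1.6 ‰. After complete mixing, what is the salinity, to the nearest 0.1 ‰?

Remaining after removal: 1,430 m³ at 27.7 ‰ (salt = 39,611)
After addition: salt = 39,611 + 7,480×1.6 = 51,579; volume = 8,910 m³
S = 51,579 / 8,910 = 5.7889 ‰

5.8 ‰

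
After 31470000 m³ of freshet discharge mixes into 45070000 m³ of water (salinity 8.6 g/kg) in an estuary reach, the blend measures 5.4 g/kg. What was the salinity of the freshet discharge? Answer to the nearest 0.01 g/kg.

Salt balance: 45,070,000×8.6 + 31,470,000×S = 76,540,000×5.4
387,602,000 + 31,470,000·S = 413,316,000
S = (413,316,000 − 387,602,000) / 31,470,000 = 0.8171 g/kg

0.82 g/kg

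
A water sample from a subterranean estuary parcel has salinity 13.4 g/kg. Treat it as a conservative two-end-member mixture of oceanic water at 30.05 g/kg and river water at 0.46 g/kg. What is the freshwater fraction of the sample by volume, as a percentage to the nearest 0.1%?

Let f be the freshwater fraction. Salt balance per unit volume:
f×0.46 + (1−f)×30.05 = 13.4
f = (30.05 − 13.4) / (30.05 − 0.46) = 16.65/29.59 = 0.5627

56.3%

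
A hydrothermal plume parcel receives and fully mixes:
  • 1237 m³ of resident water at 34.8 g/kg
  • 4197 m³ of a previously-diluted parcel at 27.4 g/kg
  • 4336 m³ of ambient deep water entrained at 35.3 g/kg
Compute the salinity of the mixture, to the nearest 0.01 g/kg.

Mass of salt is conserved:
salt = 1,237×34.8 + 4,197×27.4 + 4,336×35.3 = 43,047.6 + 114,997.8 + 153,060.8 = 311,106.2
volume = 1,237 + 4,197 + 4,336 = 9,770 m³
S = 311,106.2 / 9,770 = 31.843 g/kg

31.84 g/kg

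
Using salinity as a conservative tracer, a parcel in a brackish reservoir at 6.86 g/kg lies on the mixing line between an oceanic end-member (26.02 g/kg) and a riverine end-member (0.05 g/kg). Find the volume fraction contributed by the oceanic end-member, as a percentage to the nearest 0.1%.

Let g be the oceanic fraction. Salt balance per unit volume:
g×26.02 + (1−g)×0.05 = 6.86
g = (6.86 − 0.05) / (26.02 − 0.05) = 6.81/25.97 = 0.2622

26.2%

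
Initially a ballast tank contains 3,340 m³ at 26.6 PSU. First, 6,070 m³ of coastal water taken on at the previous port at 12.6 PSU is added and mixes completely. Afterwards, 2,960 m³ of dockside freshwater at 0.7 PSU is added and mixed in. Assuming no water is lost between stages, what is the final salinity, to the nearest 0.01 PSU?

13.53 PSU

By conservation of dissolved salt,
Initial salt = 3,340×26.6 = 88,844
After stage 1: salt = 88,844 + 6,070×12.6 = 165,326; volume = 9,410 m³; S = 17.569 PSU
After stage 2: salt = 165,326 + 2,960×0.7 = 167,398; volume = 12,370 m³
S = 167,398 / 12,370 = 13.5326 PSU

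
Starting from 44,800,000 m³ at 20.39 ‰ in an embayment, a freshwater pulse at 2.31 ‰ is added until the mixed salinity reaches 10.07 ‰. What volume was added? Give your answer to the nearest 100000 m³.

Salt balance: 44,800,000×20.39 + V×2.31 = (44,800,000+V)×10.07
913,472,000 + 2.31V = 451,136,000 + 10.07V
462,336,000 = 7.76V
V = 59,579,381.44 m³

59600000 m³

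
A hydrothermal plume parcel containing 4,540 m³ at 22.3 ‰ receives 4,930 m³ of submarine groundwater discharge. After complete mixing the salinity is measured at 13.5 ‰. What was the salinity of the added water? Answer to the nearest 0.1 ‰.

5.4 ‰

Salt balance: 4,540×22.3 + 4,930×S = 9,470×13.5
101,242 + 4,930·S = 127,845
S = (127,845 − 101,242) / 4,930 = 5.3961 ‰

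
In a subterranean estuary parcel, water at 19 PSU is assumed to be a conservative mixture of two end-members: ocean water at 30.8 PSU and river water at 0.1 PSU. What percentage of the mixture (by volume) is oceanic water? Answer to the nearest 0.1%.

61.6%

Let g be the oceanic fraction. Salt balance per unit volume:
g×30.8 + (1−g)×0.1 = 19
g = (19 − 0.1) / (30.8 − 0.1) = 18.9/30.7 = 0.6156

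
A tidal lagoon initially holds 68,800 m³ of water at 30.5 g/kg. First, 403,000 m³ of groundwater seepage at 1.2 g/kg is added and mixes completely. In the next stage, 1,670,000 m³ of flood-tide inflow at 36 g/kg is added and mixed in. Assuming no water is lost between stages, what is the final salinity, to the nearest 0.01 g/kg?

29.28 g/kg

Salt balance:
Initial salt = 68,800×30.5 = 2,098,400
After stage 1: salt = 2,098,400 + 403,000×1.2 = 2,582,000; volume = 471,800 m³; S = 5.473 g/kg
After stage 2: salt = 2,582,000 + 1,670,000×36 = 62,702,000; volume = 2,141,800 m³
S = 62,702,000 / 2,141,800 = 29.2754 g/kg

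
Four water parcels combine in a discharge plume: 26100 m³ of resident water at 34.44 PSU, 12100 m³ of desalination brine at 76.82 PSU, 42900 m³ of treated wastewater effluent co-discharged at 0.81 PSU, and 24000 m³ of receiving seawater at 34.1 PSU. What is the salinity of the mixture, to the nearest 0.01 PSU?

Total salt / total volume:
salt = 26,100×34.44 + 12,100×76.82 + 42,900×0.81 + 24,000×34.1 = 898,884 + 929,522 + 34,749 + 818,400 = 2,681,555
volume = 26,100 + 12,100 + 42,900 + 24,000 = 105,100 m³
S = 2,681,555 / 105,100 = 25.5143 PSU

25.51 PSU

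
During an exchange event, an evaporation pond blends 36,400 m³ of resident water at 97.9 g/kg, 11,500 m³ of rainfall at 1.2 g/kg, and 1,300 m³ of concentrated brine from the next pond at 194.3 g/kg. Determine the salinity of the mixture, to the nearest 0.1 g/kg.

Weighted by volume,
salt = 36,400×97.9 + 11,500×1.2 + 1,300×194.3 = 3,563,560 + 13,800 + 252,590 = 3,829,950
volume = 36,400 + 11,500 + 1,300 = 49,200 m³
S = 3,829,950 / 49,200 = 77.845 g/kg

77.8 g/kg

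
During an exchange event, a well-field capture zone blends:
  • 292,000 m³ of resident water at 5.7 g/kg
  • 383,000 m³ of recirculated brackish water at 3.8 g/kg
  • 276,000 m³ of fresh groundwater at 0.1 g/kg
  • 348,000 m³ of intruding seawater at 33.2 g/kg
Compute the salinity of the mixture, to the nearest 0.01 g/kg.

Total salt / total volume:
salt = 292,000×5.7 + 383,000×3.8 + 276,000×0.1 + 348,000×33.2 = 1,664,400 + 1,455,400 + 27,600 + 11,553,600 = 14,701,000
volume = 292,000 + 383,000 + 276,000 + 348,000 = 1,299,000 m³
S = 14,701,000 / 1,299,000 = 11.3172 g/kg

11.32 g/kg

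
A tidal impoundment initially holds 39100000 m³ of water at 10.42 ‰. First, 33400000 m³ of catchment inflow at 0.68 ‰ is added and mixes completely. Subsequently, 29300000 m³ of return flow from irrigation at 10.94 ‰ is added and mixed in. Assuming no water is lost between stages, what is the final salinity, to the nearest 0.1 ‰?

7.4 ‰

Mass of salt is conserved:
Initial salt = 39,100,000×10.42 = 407,422,000
After stage 1: salt = 407,422,000 + 33,400,000×0.68 = 430,134,000; volume = 72,500,000 m³; S = 5.933 ‰
After stage 2: salt = 430,134,000 + 29,300,000×10.94 = 750,676,000; volume = 101,800,000 m³
S = 750,676,000 / 101,800,000 = 7.374 ‰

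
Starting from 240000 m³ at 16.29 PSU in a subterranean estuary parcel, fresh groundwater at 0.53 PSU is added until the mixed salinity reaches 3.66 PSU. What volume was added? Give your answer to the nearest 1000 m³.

968000 m³

Salt balance: 240,000×16.29 + V×0.53 = (240,000+V)×3.66
3,909,600 + 0.53V = 878,400 + 3.66V
3,031,200 = 3.13V
V = 968,434.5 m³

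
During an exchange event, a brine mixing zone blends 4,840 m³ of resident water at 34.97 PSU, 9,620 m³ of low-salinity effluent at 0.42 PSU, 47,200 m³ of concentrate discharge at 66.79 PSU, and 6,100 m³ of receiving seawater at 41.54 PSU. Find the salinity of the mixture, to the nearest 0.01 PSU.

Total salt / total volume:
salt = 4,840×34.97 + 9,620×0.42 + 47,200×66.79 + 6,100×41.54 = 169,254.8 + 4,040.4 + 3,152,488 + 253,394 = 3,579,177.2
volume = 4,840 + 9,620 + 47,200 + 6,100 = 67,760 m³
S = 3,579,177.2 / 67,760 = 52.8214 PSU

52.82 PSU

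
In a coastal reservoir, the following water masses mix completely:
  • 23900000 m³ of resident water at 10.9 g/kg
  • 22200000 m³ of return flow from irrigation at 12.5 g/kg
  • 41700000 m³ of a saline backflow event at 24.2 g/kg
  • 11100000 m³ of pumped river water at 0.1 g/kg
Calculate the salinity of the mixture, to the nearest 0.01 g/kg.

15.65 g/kg

By conservation of dissolved salt,
salt = 23,900,000×10.9 + 22,200,000×12.5 + 41,700,000×24.2 + 11,100,000×0.1 = 260,510,000 + 277,500,000 + 1,009,140,000 + 1,110,000 = 1,548,260,000
volume = 23,900,000 + 22,200,000 + 41,700,000 + 11,100,000 = 98,900,000 m³
S = 1,548,260,000 / 98,900,000 = 15.6548 g/kg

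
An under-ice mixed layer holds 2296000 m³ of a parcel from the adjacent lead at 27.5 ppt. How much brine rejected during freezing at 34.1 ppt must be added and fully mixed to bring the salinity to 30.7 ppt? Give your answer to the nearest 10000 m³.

2160000 m³

Salt balance: 2,296,000×27.5 + V×34.1 = (2,296,000+V)×30.7
63,140,000 + 34.1V = 70,487,200 + 30.7V
7,347,200 = 3.4V
V = 2,160,941.18 m³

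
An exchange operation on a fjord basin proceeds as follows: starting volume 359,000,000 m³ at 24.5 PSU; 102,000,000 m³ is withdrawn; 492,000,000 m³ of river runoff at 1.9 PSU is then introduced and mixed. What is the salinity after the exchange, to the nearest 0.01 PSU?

9.65 PSU

Remaining after removal: 257,000,000 m³ at 24.5 PSU (salt = 6,296,500,000)
After addition: salt = 6,296,500,000 + 492,000,000×1.9 = 7,231,300,000; volume = 749,000,000 m³
S = 7,231,300,000 / 749,000,000 = 9.6546 PSU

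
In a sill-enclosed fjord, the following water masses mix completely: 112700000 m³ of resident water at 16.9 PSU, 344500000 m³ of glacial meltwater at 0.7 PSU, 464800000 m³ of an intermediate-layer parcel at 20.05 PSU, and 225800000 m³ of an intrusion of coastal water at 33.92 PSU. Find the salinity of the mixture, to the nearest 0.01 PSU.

Salt balance:
salt = 112,700,000×16.9 + 344,500,000×0.7 + 464,800,000×20.05 + 225,800,000×33.92 = 1,904,630,000 + 241,150,000 + 9,319,240,000 + 7,659,136,000 = 19,124,156,000
volume = 112,700,000 + 344,500,000 + 464,800,000 + 225,800,000 = 1,147,800,000 m³
S = 19,124,156,000 / 1,147,800,000 = 16.6616 PSU

16.66 PSU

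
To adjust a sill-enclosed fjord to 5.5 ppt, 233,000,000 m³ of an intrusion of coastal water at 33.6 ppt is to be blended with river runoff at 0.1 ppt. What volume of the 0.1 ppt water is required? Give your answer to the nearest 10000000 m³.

Salt balance: 233,000,000×33.6 + V×0.1 = (233,000,000+V)×5.5
7,828,800,000 + 0.1V = 1,281,500,000 + 5.5V
6,547,300,000 = 5.4V
V = 1,212,462,962.96 m³

1210000000 m³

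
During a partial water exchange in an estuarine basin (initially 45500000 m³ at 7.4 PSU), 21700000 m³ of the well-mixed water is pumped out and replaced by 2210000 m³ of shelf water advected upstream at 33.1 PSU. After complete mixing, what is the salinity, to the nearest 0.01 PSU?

9.58 PSU

Remaining after removal: 23,800,000 m³ at 7.4 PSU (salt = 176,120,000)
After addition: salt = 176,120,000 + 2,210,000×33.1 = 249,271,000; volume = 26,010,000 m³
S = 249,271,000 / 26,010,000 = 9.5837 PSU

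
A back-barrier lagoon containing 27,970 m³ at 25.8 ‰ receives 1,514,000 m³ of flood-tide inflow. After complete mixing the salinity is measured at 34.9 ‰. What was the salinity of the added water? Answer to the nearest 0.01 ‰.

35.07 ‰

Salt balance: 27,970×25.8 + 1,514,000×S = 1,541,970×34.9
721,626 + 1,514,000·S = 53,814,753
S = (53,814,753 − 721,626) / 1,514,000 = 35.0681 ‰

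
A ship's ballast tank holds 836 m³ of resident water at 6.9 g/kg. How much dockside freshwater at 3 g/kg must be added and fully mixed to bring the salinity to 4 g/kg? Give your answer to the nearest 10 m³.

Salt balance: 836×6.9 + V×3 = (836+V)×4
5,768.4 + 3V = 3,344 + 4V
2,424.4 = 1V
V = 2,424.4 m³

2420 m³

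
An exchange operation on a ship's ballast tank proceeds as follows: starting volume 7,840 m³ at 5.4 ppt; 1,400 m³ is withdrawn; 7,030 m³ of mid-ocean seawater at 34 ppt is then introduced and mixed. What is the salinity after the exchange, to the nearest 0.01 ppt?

Remaining after removal: 6,440 m³ at 5.4 ppt (salt = 34,776)
After addition: salt = 34,776 + 7,030×34 = 273,796; volume = 13,470 m³
S = 273,796 / 13,470 = 20.3264 ppt

20.33 ppt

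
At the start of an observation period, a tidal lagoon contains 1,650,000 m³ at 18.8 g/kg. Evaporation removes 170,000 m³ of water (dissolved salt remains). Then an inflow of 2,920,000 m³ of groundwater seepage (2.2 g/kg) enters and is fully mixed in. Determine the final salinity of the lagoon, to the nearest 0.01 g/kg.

8.51 g/kg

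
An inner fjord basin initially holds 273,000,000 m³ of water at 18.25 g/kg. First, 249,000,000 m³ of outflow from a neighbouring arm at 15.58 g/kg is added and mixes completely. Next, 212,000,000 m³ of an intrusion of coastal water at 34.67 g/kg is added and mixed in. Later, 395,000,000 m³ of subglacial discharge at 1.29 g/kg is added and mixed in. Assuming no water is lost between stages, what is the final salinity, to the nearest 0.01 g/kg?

Conserving salt mass:
Initial salt = 273,000,000×18.25 = 4,982,250,000
After stage 1: salt = 4,982,250,000 + 249,000,000×15.58 = 8,861,670,000; volume = 522,000,000 m³; S = 16.976 g/kg
After stage 2: salt = 8,861,670,000 + 212,000,000×34.67 = 16,211,710,000; volume = 734,000,000 m³; S = 22.087 g/kg
After stage 3: salt = 16,211,710,000 + 395,000,000×1.29 = 16,721,260,000; volume = 1,129,000,000 m³
S = 16,721,260,000 / 1,129,000,000 = 14.8107 g/kg

14.81 g/kg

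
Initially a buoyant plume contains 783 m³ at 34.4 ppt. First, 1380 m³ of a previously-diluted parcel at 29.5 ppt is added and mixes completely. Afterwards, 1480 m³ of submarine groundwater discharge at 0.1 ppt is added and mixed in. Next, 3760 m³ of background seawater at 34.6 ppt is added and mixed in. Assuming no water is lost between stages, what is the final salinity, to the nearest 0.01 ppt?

Mass of salt is conserved:
Initial salt = 783×34.4 = 26,935.2
After stage 1: salt = 26,935.2 + 1,380×29.5 = 67,645.2; volume = 2,163 m³; S = 31.274 ppt
After stage 2: salt = 67,645.2 + 1,480×0.1 = 67,793.2; volume = 3,643 m³; S = 18.609 ppt
After stage 3: salt = 67,793.2 + 3,760×34.6 = 197,889.2; volume = 7,403 m³
S = 197,889.2 / 7,403 = 26.7309 ppt

26.73 ppt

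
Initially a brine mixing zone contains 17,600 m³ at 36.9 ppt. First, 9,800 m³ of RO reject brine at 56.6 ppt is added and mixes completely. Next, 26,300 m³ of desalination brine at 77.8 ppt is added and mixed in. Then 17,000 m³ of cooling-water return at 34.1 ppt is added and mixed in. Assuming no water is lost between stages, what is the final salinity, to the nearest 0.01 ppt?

Salt balance:
Initial salt = 17,600×36.9 = 649,440
After stage 1: salt = 649,440 + 9,800×56.6 = 1,204,120; volume = 27,400 m³; S = 43.946 ppt
After stage 2: salt = 1,204,120 + 26,300×77.8 = 3,250,260; volume = 53,700 m³; S = 60.526 ppt
After stage 3: salt = 3,250,260 + 17,000×34.1 = 3,829,960; volume = 70,700 m³
S = 3,829,960 / 70,700 = 54.172 ppt

54.17 ppt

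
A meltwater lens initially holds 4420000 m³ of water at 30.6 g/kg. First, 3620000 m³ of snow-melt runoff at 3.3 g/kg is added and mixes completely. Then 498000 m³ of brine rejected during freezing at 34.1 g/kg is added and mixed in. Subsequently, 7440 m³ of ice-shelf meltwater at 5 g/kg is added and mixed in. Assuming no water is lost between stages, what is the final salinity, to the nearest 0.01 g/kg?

19.22 g/kg

Total salt / total volume:
Initial salt = 4,420,000×30.6 = 135,252,000
After stage 1: salt = 135,252,000 + 3,620,000×3.3 = 147,198,000; volume = 8,040,000 m³; S = 18.308 g/kg
After stage 2: salt = 147,198,000 + 498,000×34.1 = 164,179,800; volume = 8,538,000 m³; S = 19.229 g/kg
After stage 3: salt = 164,179,800 + 7,440×5 = 164,217,000; volume = 8,545,440 m³
S = 164,217,000 / 8,545,440 = 19.2169 g/kg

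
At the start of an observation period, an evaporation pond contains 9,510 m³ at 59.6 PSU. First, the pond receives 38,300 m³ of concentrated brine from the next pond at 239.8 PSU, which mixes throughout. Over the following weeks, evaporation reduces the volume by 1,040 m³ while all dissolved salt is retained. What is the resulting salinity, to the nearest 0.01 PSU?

208.49 PSU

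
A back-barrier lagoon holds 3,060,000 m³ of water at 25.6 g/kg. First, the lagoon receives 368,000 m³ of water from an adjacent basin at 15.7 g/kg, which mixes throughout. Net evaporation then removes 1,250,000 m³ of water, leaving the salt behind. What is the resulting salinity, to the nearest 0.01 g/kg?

38.62 g/kg

After mixing: salt = 3,060,000×25.6 + 368,000×15.7 = 84,113,600; volume = 3,428,000 m³
After evaporation: salt unchanged = 84,113,600; volume = 3,428,000 − 1,250,000 = 2,178,000 m³
S = 84,113,600 / 2,178,000 = 38.6197 g/kg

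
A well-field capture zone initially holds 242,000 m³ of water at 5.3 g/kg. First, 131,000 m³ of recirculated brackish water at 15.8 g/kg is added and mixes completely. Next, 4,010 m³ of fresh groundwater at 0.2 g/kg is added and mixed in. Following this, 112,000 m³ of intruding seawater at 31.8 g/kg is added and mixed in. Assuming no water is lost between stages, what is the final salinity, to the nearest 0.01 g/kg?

14.14 g/kg

By conservation of dissolved salt,
Initial salt = 242,000×5.3 = 1,282,600
After stage 1: salt = 1,282,600 + 131,000×15.8 = 3,352,400; volume = 373,000 m³; S = 8.988 g/kg
After stage 2: salt = 3,352,400 + 4,010×0.2 = 3,353,202; volume = 377,010 m³; S = 8.894 g/kg
After stage 3: salt = 3,353,202 + 112,000×31.8 = 6,914,802; volume = 489,010 m³
S = 6,914,802 / 489,010 = 14.1404 g/kg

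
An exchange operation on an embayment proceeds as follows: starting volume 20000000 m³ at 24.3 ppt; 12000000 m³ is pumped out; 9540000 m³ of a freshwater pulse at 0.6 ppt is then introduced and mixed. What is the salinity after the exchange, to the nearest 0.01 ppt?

11.41 ppt

Remaining after removal: 8,000,000 m³ at 24.3 ppt (salt = 194,400,000)
After addition: salt = 194,400,000 + 9,540,000×0.6 = 200,124,000; volume = 17,540,000 m³
S = 200,124,000 / 17,540,000 = 11.4096 ppt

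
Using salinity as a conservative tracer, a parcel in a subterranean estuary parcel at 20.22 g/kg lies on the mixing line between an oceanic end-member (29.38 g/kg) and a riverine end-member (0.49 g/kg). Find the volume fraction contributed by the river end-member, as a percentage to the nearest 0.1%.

31.7%

Let f be the freshwater fraction. Salt balance per unit volume:
f×0.49 + (1−f)×29.38 = 20.22
f = (29.38 − 20.22) / (29.38 − 0.49) = 9.16/28.89 = 0.3171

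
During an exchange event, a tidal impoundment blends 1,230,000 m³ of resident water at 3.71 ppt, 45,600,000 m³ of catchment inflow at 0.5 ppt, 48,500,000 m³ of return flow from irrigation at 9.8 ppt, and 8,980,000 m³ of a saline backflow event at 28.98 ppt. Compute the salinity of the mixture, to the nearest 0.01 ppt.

7.31 ppt

Total salt / total volume:
salt = 1,230,000×3.71 + 45,600,000×0.5 + 48,500,000×9.8 + 8,980,000×28.98 = 4,563,300 + 22,800,000 + 475,300,000 + 260,240,400 = 762,903,700
volume = 1,230,000 + 45,600,000 + 48,500,000 + 8,980,000 = 104,310,000 m³
S = 762,903,700 / 104,310,000 = 7.3138 ppt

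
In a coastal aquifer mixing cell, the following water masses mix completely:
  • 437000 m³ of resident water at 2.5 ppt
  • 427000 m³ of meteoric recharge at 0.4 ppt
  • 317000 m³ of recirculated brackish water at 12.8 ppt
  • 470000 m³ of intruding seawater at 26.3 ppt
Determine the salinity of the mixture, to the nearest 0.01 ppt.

10.71 ppt

Total salt / total volume:
salt = 437,000×2.5 + 427,000×0.4 + 317,000×12.8 + 470,000×26.3 = 1,092,500 + 170,800 + 4,057,600 + 12,361,000 = 17,681,900
volume = 437,000 + 427,000 + 317,000 + 470,000 = 1,651,000 m³
S = 17,681,900 / 1,651,000 = 10.7098 ppt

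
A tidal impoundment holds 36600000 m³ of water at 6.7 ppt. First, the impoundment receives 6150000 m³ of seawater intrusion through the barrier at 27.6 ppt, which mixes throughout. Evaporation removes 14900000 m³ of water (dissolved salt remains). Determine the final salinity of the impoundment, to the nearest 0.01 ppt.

14.90 ppt

After mixing: salt = 36,600,000×6.7 + 6,150,000×27.6 = 414,960,000; volume = 42,750,000 m³
After evaporation: salt unchanged = 414,960,000; volume = 42,750,000 − 14,900,000 = 27,850,000 m³
S = 414,960,000 / 27,850,000 = 14.8998 ppt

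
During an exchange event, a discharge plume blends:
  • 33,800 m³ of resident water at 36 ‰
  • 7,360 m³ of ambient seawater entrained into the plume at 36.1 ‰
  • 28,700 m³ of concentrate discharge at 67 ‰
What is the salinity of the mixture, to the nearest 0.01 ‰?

Salt balance:
salt = 33,800×36 + 7,360×36.1 + 28,700×67 = 1,216,800 + 265,696 + 1,922,900 = 3,405,396
volume = 33,800 + 7,360 + 28,700 = 69,860 m³
S = 3,405,396 / 69,860 = 48.746 ‰

48.75 ‰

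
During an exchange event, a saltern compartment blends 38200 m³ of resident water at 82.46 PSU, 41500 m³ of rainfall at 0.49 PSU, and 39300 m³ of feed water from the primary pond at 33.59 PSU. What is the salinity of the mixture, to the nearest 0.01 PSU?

37.73 PSU

Salt balance:
salt = 38,200×82.46 + 41,500×0.49 + 39,300×33.59 = 3,149,972 + 20,335 + 1,320,087 = 4,490,394
volume = 38,200 + 41,500 + 39,300 = 119,000 m³
S = 4,490,394 / 119,000 = 37.7344 PSU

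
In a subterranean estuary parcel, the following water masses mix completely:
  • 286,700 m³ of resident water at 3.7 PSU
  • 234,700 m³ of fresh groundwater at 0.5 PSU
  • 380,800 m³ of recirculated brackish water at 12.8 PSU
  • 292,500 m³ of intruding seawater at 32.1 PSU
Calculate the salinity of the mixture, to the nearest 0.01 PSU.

Mass of salt is conserved:
salt = 286,700×3.7 + 234,700×0.5 + 380,800×12.8 + 292,500×32.1 = 1,060,790 + 117,350 + 4,874,240 + 9,389,250 = 15,441,630
volume = 286,700 + 234,700 + 380,800 + 292,500 = 1,194,700 m³
S = 15,441,630 / 1,194,700 = 12.9251 PSU

12.93 PSU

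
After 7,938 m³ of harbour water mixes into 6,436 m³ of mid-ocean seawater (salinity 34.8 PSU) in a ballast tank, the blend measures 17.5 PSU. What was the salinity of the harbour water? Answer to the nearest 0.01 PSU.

Salt balance: 6,436×34.8 + 7,938×S = 14,374×17.5
223,972.8 + 7,938·S = 251,545
S = (251,545 − 223,972.8) / 7,938 = 3.4734 PSU

3.47 PSU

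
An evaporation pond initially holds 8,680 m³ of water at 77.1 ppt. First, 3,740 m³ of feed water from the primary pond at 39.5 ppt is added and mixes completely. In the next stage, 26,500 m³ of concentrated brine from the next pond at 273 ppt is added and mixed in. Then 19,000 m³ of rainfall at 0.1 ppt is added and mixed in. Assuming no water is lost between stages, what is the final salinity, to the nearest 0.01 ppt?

Weighted by volume,
Initial salt = 8,680×77.1 = 669,228
After stage 1: salt = 669,228 + 3,740×39.5 = 816,958; volume = 12,420 m³; S = 65.778 ppt
After stage 2: salt = 816,958 + 26,500×273 = 8,051,458; volume = 38,920 m³; S = 206.872 ppt
After stage 3: salt = 8,051,458 + 19,000×0.1 = 8,053,358; volume = 57,920 m³
S = 8,053,358 / 57,920 = 139.0428 ppt

139.04 ppt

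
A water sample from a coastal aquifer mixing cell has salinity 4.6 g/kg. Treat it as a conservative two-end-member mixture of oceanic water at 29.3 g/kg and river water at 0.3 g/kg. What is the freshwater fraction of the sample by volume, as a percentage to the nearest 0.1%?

85.2%

Let f be the freshwater fraction. Salt balance per unit volume:
f×0.3 + (1−f)×29.3 = 4.6
f = (29.3 − 4.6) / (29.3 − 0.3) = 24.7/29 = 0.8517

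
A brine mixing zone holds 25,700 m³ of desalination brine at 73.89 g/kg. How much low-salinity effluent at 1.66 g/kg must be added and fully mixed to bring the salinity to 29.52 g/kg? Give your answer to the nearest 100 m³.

40900 m³

Salt balance: 25,700×73.89 + V×1.66 = (25,700+V)×29.52
1,898,973 + 1.66V = 758,664 + 29.52V
1,140,309 = 27.86V
V = 40,929.97 m³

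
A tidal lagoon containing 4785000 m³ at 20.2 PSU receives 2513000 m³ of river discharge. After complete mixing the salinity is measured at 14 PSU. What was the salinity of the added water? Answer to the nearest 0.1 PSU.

2.2 PSU

Salt balance: 4,785,000×20.2 + 2,513,000×S = 7,298,000×14
96,657,000 + 2,513,000·S = 102,172,000
S = (102,172,000 − 96,657,000) / 2,513,000 = 2.1946 PSU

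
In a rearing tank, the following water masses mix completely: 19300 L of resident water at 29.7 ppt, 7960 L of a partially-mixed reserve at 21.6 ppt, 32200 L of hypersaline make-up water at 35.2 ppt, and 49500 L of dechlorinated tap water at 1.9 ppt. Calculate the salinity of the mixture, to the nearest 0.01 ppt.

By conservation of dissolved salt,
salt = 19,300×29.7 + 7,960×21.6 + 32,200×35.2 + 49,500×1.9 = 573,210 + 171,936 + 1,133,440 + 94,050 = 1,972,636
volume = 19,300 + 7,960 + 32,200 + 49,500 = 108,960 L
S = 1,972,636 / 108,960 = 18.1042 ppt

18.10 ppt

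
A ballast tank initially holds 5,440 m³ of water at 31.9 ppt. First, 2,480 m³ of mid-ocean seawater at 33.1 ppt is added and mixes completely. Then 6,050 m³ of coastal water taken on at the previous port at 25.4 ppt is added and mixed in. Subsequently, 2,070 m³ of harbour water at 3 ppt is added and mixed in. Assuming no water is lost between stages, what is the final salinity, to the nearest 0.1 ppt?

25.9 ppt

By conservation of dissolved salt,
Initial salt = 5,440×31.9 = 173,536
After stage 1: salt = 173,536 + 2,480×33.1 = 255,624; volume = 7,920 m³; S = 32.276 ppt
After stage 2: salt = 255,624 + 6,050×25.4 = 409,294; volume = 13,970 m³; S = 29.298 ppt
After stage 3: salt = 409,294 + 2,070×3 = 415,504; volume = 16,040 m³
S = 415,504 / 16,040 = 25.9042 ppt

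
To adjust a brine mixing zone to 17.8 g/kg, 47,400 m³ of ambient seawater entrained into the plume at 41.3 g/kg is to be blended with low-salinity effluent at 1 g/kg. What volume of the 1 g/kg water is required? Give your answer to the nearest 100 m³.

Salt balance: 47,400×41.3 + V×1 = (47,400+V)×17.8
1,957,620 + 1V = 843,720 + 17.8V
1,113,900 = 16.8V
V = 66,303.57 m³

66300 m³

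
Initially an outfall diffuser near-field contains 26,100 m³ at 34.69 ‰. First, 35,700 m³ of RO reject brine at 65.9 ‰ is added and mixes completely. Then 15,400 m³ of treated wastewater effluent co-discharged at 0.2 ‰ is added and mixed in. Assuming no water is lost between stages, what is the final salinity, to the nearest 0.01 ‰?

Conserving salt mass:
Initial salt = 26,100×34.69 = 905,409
After stage 1: salt = 905,409 + 35,700×65.9 = 3,258,039; volume = 61,800 m³; S = 52.719 ‰
After stage 2: salt = 3,258,039 + 15,400×0.2 = 3,261,119; volume = 77,200 m³
S = 3,261,119 / 77,200 = 42.2425 ‰

42.24 ‰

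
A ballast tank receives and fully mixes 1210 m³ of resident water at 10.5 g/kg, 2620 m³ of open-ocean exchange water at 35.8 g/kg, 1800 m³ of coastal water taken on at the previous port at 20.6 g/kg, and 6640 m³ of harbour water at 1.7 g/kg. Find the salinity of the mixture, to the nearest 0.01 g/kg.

By conservation of dissolved salt,
salt = 1,210×10.5 + 2,620×35.8 + 1,800×20.6 + 6,640×1.7 = 12,705 + 93,796 + 37,080 + 11,288 = 154,869
volume = 1,210 + 2,620 + 1,800 + 6,640 = 12,270 m³
S = 154,869 / 12,270 = 12.6218 g/kg

12.62 g/kg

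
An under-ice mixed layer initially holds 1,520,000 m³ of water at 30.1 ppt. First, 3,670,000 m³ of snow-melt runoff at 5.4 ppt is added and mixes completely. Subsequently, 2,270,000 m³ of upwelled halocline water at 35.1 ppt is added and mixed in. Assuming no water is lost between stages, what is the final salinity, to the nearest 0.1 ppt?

Salt balance:
Initial salt = 1,520,000×30.1 = 45,752,000
After stage 1: salt = 45,752,000 + 3,670,000×5.4 = 65,570,000; volume = 5,190,000 m³; S = 12.634 ppt
After stage 2: salt = 65,570,000 + 2,270,000×35.1 = 145,247,000; volume = 7,460,000 m³
S = 145,247,000 / 7,460,000 = 19.4701 ppt

19.5 ppt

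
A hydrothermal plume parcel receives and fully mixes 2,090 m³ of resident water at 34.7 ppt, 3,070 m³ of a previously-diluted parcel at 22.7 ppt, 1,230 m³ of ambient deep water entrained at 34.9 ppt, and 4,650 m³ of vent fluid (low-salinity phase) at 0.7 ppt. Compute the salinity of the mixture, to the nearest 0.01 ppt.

Mass of salt is conserved:
salt = 2,090×34.7 + 3,070×22.7 + 1,230×34.9 + 4,650×0.7 = 72,523 + 69,689 + 42,927 + 3,255 = 188,394
volume = 2,090 + 3,070 + 1,230 + 4,650 = 11,040 m³
S = 188,394 / 11,040 = 17.0647 ppt

17.06 ppt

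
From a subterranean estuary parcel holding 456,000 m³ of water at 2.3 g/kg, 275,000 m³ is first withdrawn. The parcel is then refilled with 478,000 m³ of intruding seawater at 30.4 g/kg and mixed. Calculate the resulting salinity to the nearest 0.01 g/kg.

Remaining after removal: 181,000 m³ at 2.3 g/kg (salt = 416,300)
After addition: salt = 416,300 + 478,000×30.4 = 14,947,500; volume = 659,000 m³
S = 14,947,500 / 659,000 = 22.6821 g/kg

22.68 g/kg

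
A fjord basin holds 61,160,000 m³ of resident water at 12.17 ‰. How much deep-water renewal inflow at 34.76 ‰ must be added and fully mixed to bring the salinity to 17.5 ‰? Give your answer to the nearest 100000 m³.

18900000 m³

Salt balance: 61,160,000×12.17 + V×34.76 = (61,160,000+V)×17.5
744,317,200 + 34.76V = 1,070,300,000 + 17.5V
325,982,800 = 17.26V
V = 18,886,604.87 m³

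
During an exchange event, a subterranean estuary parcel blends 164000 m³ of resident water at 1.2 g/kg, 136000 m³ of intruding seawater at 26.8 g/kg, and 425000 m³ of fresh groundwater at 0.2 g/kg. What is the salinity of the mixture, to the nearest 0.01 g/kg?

5.42 g/kg

Salt balance:
salt = 164,000×1.2 + 136,000×26.8 + 425,000×0.2 = 196,800 + 3,644,800 + 85,000 = 3,926,600
volume = 164,000 + 136,000 + 425,000 = 725,000 m³
S = 3,926,600 / 725,000 = 5.416 g/kg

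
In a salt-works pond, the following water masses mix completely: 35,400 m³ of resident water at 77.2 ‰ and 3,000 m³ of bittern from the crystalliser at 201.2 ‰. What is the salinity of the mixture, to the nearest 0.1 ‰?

86.9 ‰

Weighted by volume,
salt = 35,400×77.2 + 3,000×201.2 = 2,732,880 + 603,600 = 3,336,480
volume = 35,400 + 3,000 = 38,400 m³
S = 3,336,480 / 38,400 = 86.888 ‰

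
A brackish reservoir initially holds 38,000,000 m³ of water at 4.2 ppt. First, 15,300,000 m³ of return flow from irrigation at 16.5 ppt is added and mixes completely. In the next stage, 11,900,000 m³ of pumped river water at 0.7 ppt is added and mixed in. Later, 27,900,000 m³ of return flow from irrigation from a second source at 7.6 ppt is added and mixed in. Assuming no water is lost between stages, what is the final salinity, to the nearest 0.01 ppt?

6.79 ppt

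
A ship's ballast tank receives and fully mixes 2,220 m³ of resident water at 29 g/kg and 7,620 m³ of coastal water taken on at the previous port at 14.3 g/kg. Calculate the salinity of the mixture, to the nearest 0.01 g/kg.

By conservation of dissolved salt,
salt = 2,220×29 + 7,620×14.3 = 64,380 + 108,966 = 173,346
volume = 2,220 + 7,620 = 9,840 m³
S = 173,346 / 9,840 = 17.6165 g/kg

17.62 g/kg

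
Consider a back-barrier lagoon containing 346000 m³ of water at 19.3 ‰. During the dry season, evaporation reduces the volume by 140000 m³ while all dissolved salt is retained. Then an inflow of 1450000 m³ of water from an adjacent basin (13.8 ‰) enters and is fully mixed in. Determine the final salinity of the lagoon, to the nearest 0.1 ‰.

After evaporation: salt = 346,000×19.3 = 6,677,800; volume = 346,000 − 140,000 = 206,000 m³
After mixing: salt = 6,677,800 + 1,450,000×13.8 = 26,687,800; volume = 206,000 + 1,450,000 = 1,656,000 m³
S = 26,687,800 / 1,656,000 = 16.1158 ‰

16.1 ‰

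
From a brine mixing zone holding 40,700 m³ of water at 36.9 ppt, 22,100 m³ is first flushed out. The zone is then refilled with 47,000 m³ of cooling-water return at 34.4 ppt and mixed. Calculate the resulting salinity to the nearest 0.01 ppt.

Remaining after removal: 18,600 m³ at 36.9 ppt (salt = 686,340)
After addition: salt = 686,340 + 47,000×34.4 = 2,303,140; volume = 65,600 m³
S = 2,303,140 / 65,600 = 35.1088 ppt

35.11 ppt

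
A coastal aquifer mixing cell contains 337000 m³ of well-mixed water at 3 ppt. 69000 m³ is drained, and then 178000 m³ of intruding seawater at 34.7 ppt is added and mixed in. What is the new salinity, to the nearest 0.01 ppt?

15.65 ppt

Remaining after removal: 268,000 m³ at 3 ppt (salt = 804,000)
After addition: salt = 804,000 + 178,000×34.7 = 6,980,600; volume = 446,000 m³
S = 6,980,600 / 446,000 = 15.6516 ppt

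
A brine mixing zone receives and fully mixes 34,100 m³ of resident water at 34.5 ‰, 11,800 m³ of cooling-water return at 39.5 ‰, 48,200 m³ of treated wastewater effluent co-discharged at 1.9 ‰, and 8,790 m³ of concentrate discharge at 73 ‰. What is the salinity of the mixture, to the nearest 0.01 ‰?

23.09 ‰

By conservation of dissolved salt,
salt = 34,100×34.5 + 11,800×39.5 + 48,200×1.9 + 8,790×73 = 1,176,450 + 466,100 + 91,580 + 641,670 = 2,375,800
volume = 34,100 + 11,800 + 48,200 + 8,790 = 102,890 m³
S = 2,375,800 / 102,890 = 23.0907 ‰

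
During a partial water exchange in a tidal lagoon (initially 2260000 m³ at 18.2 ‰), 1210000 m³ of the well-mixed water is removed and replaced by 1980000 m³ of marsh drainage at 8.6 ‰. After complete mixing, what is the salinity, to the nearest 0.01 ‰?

11.93 ‰

Remaining after removal: 1,050,000 m³ at 18.2 ‰ (salt = 19,110,000)
After addition: salt = 19,110,000 + 1,980,000×8.6 = 36,138,000; volume = 3,030,000 m³
S = 36,138,000 / 3,030,000 = 11.9267 ‰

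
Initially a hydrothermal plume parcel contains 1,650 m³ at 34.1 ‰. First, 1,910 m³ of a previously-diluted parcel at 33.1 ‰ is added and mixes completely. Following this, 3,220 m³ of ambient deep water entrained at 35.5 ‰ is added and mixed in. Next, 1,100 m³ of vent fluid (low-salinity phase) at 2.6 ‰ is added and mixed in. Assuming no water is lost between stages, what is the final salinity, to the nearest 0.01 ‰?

30.03 ‰

Weighted by volume,
Initial salt = 1,650×34.1 = 56,265
After stage 1: salt = 56,265 + 1,910×33.1 = 119,486; volume = 3,560 m³; S = 33.563 ‰
After stage 2: salt = 119,486 + 3,220×35.5 = 233,796; volume = 6,780 m³; S = 34.483 ‰
After stage 3: salt = 233,796 + 1,100×2.6 = 236,656; volume = 7,880 m³
S = 236,656 / 7,880 = 30.0325 ‰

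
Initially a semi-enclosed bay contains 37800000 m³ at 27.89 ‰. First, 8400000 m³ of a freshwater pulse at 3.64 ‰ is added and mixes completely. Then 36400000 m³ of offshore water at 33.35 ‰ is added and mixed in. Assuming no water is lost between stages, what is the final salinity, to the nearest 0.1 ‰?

27.8 ‰

By conservation of dissolved salt,
Initial salt = 37,800,000×27.89 = 1,054,242,000
After stage 1: salt = 1,054,242,000 + 8,400,000×3.64 = 1,084,818,000; volume = 46,200,000 m³; S = 23.481 ‰
After stage 2: salt = 1,084,818,000 + 36,400,000×33.35 = 2,298,758,000; volume = 82,600,000 m³
S = 2,298,758,000 / 82,600,000 = 27.83 ‰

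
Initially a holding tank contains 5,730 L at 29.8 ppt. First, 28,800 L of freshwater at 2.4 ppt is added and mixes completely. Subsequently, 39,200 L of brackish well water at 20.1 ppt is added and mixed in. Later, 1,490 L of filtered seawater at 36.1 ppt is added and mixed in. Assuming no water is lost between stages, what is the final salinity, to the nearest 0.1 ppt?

Conserving salt mass:
Initial salt = 5,730×29.8 = 170,754
After stage 1: salt = 170,754 + 28,800×2.4 = 239,874; volume = 34,530 L; S = 6.947 ppt
After stage 2: salt = 239,874 + 39,200×20.1 = 1,027,794; volume = 73,730 L; S = 13.94 ppt
After stage 3: salt = 1,027,794 + 1,490×36.1 = 1,081,583; volume = 75,220 L
S = 1,081,583 / 75,220 = 14.3789 ppt

14.4 ppt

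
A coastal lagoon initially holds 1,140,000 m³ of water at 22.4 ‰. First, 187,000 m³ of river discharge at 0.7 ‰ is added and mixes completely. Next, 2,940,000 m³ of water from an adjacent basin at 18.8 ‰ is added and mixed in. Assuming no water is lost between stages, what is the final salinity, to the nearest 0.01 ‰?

Total salt / total volume:
Initial salt = 1,140,000×22.4 = 25,536,000
After stage 1: salt = 25,536,000 + 187,000×0.7 = 25,666,900; volume = 1,327,000 m³; S = 19.342 ‰
After stage 2: salt = 25,666,900 + 2,940,000×18.8 = 80,938,900; volume = 4,267,000 m³
S = 80,938,900 / 4,267,000 = 18.9686 ‰

18.97 ‰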